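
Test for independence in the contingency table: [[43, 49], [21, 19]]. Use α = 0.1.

χ² = 0.37. df = 1, critical = 2.706. Fail to reject H₀. No evidence of dependence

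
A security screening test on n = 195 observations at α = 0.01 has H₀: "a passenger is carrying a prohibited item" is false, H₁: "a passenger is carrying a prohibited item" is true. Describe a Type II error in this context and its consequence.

Type II error: failing to reject H₀ when it is false — concluding that a passenger is carrying a prohibited item is not supported when in fact it is. Consequence: letting a prohibited item through — security breach.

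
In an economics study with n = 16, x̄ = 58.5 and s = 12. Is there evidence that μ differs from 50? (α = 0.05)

t = (x̄ - μ₀)/(s/√n) = (58.5 - 50)/(12/√16) = 2.833. df = 15, critical t = ±2.131. Reject H₀.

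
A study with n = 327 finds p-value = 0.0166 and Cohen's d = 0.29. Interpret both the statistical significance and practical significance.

Statistically significant (p = 0.0166 < 0.05). Cohen's d = 0.29 indicates a small effect size. Both statistical and practical significance should be considered.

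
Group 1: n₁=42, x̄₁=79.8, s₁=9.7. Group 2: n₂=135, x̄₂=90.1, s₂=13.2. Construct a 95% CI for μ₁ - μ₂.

Difference = -10.3. SE = √(9.7²/42 + 13.2²/135) = 1.879. CI = (-13.98, -6.62)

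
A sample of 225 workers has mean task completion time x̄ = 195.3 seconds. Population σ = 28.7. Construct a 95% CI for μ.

CI = x̄ ± z*(σ/√n) = 195.3 ± 1.96(28.7/√225) = 195.3 ± 3.75 = (191.55, 199.05)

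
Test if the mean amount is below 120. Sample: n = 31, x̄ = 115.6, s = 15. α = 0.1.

t = (115.6 - 120)/(15/√31) = -1.633, df = 30. Critical t = -1.31. Reject H₀.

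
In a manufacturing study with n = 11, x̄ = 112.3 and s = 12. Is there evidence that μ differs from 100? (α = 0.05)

t = (x̄ - μ₀)/(s/√n) = (112.3 - 100)/(12/√11) = 3.4. df = 10, critical t = ±2.228. Reject H₀.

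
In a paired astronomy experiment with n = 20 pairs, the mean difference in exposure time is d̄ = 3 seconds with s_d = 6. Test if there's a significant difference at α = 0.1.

t = d̄/(s_d/√n) = 3/(6/√20) = 2.236. df = 19, critical t = ±1.729. Reject H₀.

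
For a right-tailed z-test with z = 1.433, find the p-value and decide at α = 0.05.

p = P(Z > 1.433) = 1 - Φ(1.433) ≈ 0.0759. Since p ≥ 0.05, fail to reject H₀ (not significant) at α = 0.05.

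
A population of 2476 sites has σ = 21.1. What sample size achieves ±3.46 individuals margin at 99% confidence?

Without FPC: n₀ = (2.576×21.1/3.46)² = 246.777. With FPC: n = n₀N/(n₀+N-1) = 224.5 → n = 225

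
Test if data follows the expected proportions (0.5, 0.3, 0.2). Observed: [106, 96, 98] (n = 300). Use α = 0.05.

Expected: [150.0, 90.0, 60.0]. χ² = 37.373. df = 2, critical = 5.991. Reject H₀.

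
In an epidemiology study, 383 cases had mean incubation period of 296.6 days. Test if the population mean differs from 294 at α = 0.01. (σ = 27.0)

z = (x̄ - μ₀)/(σ/√n) = (296.6 - 294)/(27.0/√383) = 1.885. Critical value: ±2.576. Since |1.885| ≤ 2.576, Fail to reject H₀.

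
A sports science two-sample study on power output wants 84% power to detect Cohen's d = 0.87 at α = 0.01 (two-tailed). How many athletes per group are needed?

z_{α/2} = 2.576, z_β = Φ⁻¹(0.84) = 0.994. For large effect (d = 0.87): n per group = 2(z_{α/2} + z_β)²/d² = 2(2.576 + 0.994)²/0.87² = 33.7 → 34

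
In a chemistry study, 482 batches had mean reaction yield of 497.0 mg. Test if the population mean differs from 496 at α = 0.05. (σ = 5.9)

z = (x̄ - μ₀)/(σ/√n) = (497.0 - 496)/(5.9/√482) = 3.721. Critical value: ±1.96. Since |3.721| > 1.96, Reject H₀.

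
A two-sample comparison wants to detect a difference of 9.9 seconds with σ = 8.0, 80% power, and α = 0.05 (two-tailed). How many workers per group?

n per group = 2(z_α/2 + z_β)²σ²/d² = 2×(1.96 + 0.84)²×8.0²/9.9² = 10.2 → n = 11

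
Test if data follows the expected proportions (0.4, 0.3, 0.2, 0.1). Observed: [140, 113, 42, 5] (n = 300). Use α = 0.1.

Expected: [120.0, 90.0, 60.0, 30.0]. χ² = 35.444. df = 3, critical = 6.251. Reject H₀.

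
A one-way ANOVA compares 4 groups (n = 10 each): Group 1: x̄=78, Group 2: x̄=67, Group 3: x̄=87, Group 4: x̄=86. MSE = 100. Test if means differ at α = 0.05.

Grand mean = 79.5. SS_between = 2570.0, MS_between = 856.67. F = 8.567, F_crit ≈ 2.866. Reject H₀.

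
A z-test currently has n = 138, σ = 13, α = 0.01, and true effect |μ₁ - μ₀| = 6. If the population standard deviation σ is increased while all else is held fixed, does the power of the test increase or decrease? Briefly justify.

Power decreases: a larger σ inflates the standard error σ/√n, pulling the sampling distribution under H₁ back toward the critical value.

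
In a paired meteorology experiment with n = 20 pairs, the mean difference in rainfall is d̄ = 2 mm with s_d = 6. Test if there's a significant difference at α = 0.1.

t = d̄/(s_d/√n) = 2/(6/√20) = 1.491. df = 19, critical t = ±1.729. Fail to reject H₀.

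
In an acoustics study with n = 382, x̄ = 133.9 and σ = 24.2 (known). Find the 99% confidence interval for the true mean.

CI = x̄ ± z*(σ/√n) = 133.9 ± 2.576(24.2/√382) = 133.9 ± 3.19 = (130.71, 137.09)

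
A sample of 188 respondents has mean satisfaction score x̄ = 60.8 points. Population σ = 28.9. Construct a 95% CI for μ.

CI = x̄ ± z*(σ/√n) = 60.8 ± 1.96(28.9/√188) = 60.8 ± 4.13 = (56.67, 64.93)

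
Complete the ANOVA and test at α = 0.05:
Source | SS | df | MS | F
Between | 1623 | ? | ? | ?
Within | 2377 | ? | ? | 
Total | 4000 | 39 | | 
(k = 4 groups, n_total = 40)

df_between = 3, df_within = 36. MS_between = 541.0, MS_within = 66.03. F = 8.194, F_crit ≈ 2.866. Reject H₀.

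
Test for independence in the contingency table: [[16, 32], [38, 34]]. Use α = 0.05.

χ² = 4.4. df = 1, critical = 3.841. Reject H₀. Variables are dependent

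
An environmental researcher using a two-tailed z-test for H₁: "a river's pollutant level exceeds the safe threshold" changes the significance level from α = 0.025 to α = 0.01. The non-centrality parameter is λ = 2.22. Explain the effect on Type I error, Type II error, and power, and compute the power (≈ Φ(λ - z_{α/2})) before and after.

Decreasing α from 0.025 to 0.01:
• Type I error rate decreases (α is the Type I rate by definition).
• Critical value moves from z_{α/2} = 2.241 to 2.576, so power = Φ(λ - z_{α/2}) goes from Φ(2.22 - 2.241) = 0.492 to Φ(2.22 - 2.576) = 0.361.
• Type II error rate β = 1 - power therefore increases (0.508 → 0.639).
Appropriate when false positives are costly — here, shutting down a compliant factory unnecessarily.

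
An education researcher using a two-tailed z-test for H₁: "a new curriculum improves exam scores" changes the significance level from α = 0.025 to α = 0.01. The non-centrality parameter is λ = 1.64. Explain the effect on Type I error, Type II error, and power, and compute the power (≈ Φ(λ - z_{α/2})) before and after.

Decreasing α from 0.025 to 0.01:
• Type I error rate decreases (α is the Type I rate by definition).
• Critical value moves from z_{α/2} = 2.241 to 2.576, so power = Φ(λ - z_{α/2}) goes from Φ(1.64 - 2.241) = 0.274 to Φ(1.64 - 2.576) = 0.175.
• Type II error rate β = 1 - power therefore increases (0.726 → 0.825).
Appropriate when false positives are costly — here, adopting a curriculum that gives no real benefit — disruption for nothing.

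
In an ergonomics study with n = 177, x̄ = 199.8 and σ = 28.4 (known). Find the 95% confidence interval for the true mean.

CI = x̄ ± z*(σ/√n) = 199.8 ± 1.96(28.4/√177) = 199.8 ± 4.18 = (195.62, 203.98)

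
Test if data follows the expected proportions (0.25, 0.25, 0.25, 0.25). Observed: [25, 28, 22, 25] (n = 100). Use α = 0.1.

Expected: [25.0, 25.0, 25.0, 25.0]. χ² = 0.72. df = 3, critical = 6.251. Fail to reject H₀.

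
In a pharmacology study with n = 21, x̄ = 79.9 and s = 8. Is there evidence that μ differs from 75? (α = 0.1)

t = (x̄ - μ₀)/(s/√n) = (79.9 - 75)/(8/√21) = 2.807. df = 20, critical t = ±1.725. Reject H₀.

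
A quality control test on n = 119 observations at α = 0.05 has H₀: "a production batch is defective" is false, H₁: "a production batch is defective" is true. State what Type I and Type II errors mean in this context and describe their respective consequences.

Type I (false positive): concluding that a production batch is defective when it is not — scrapping a good batch — wasted material and cost for no reason. Type II (false negative): failing to conclude that a production batch is defective when it is — shipping a defective batch — faulty products reach customers. Which is costlier depends on domain priorities and is a judgement call rather than a statistical fact.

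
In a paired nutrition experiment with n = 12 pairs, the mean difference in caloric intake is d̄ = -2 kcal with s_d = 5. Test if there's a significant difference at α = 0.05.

t = d̄/(s_d/√n) = -2/(5/√12) = -1.386. df = 11, critical t = ±2.201. Fail to reject H₀.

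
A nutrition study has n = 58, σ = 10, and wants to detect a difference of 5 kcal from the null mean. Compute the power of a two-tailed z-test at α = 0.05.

SE = σ/√n = 10/√58 = 1.313. Non-centrality λ = d/SE = 5/1.313 = 3.808. Power ≈ Φ(λ - z_{α/2}) = Φ(3.808 - 1.96) = Φ(1.848) = 0.968.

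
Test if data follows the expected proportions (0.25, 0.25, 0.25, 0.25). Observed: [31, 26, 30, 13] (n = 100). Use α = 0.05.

Expected: [25.0, 25.0, 25.0, 25.0]. χ² = 8.24. df = 3, critical = 7.815. Reject H₀.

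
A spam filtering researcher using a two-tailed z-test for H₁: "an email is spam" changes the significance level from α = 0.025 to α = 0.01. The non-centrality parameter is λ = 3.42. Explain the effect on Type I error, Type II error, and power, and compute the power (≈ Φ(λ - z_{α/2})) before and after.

Decreasing α from 0.025 to 0.01:
• Type I error rate decreases (α is the Type I rate by definition).
• Critical value moves from z_{α/2} = 2.241 to 2.576, so power = Φ(λ - z_{α/2}) goes from Φ(3.42 - 2.241) = 0.881 to Φ(3.42 - 2.576) = 0.801.
• Type II error rate β = 1 - power therefore increases (0.119 → 0.199).
Appropriate when false positives are costly — here, a legitimate email is sent to the spam folder and the user misses it.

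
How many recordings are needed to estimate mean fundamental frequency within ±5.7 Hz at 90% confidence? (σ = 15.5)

n = (z*σ/E)² = (1.645×15.5/5.7)² = 20.01 → n = 21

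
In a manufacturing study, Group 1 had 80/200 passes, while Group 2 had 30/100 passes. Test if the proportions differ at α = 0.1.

p̂₁ = 0.4, p̂₂ = 0.3, pooled p̂ = 0.367. z = 1.694. Critical: ±1.645. Reject H₀.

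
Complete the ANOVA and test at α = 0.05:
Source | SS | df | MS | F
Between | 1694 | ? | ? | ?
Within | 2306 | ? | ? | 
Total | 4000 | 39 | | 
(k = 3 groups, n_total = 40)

df_between = 2, df_within = 37. MS_between = 847.0, MS_within = 62.32. F = 13.59, F_crit ≈ 3.252. Reject H₀.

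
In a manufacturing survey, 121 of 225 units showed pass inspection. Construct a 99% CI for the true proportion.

p̂ = 0.538. CI = p̂ ± z*√(p̂(1-p̂)/n) = (0.452, 0.623)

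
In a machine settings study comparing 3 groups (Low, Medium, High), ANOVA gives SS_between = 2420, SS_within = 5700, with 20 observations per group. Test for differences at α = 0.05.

df_between = 2, df_within = 57. F = MS_between/MS_within = 1210.0/100.0 = 12.1. F_crit ≈ 3.159. Reject H₀. At least one mean differs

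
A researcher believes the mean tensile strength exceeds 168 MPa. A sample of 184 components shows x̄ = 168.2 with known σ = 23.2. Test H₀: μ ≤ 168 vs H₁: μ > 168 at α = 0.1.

z = 0.117. Critical value: 1.28. Fail to reject H₀.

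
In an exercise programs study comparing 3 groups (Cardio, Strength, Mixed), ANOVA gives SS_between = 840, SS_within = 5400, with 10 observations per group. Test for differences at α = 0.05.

df_between = 2, df_within = 27. F = MS_between/MS_within = 420.0/200.0 = 2.1. F_crit ≈ 3.354. Fail to reject H₀.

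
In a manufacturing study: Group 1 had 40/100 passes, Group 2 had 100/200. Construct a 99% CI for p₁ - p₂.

p̂₁ = 0.4, p̂₂ = 0.5. Difference = -0.1. CI = (-0.256, 0.056)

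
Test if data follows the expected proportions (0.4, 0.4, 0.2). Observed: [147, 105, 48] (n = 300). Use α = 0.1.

Expected: [120.0, 120.0, 60.0]. χ² = 10.35. df = 2, critical = 4.605. Reject H₀.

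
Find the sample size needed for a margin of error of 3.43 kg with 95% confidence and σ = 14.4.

n = (z*σ/E)² = (1.96×14.4/3.43)² = 67.7 → n = 68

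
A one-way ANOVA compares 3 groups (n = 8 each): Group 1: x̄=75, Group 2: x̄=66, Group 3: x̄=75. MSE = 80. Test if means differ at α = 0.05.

Grand mean = 72.0. SS_between = 432.0, MS_between = 216.0. F = 2.7, F_crit ≈ 3.467. Fail to reject H₀.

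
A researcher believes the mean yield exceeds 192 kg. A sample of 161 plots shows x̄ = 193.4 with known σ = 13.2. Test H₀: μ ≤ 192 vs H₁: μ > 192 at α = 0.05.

z = 1.346. Critical value: 1.645. Fail to reject H₀.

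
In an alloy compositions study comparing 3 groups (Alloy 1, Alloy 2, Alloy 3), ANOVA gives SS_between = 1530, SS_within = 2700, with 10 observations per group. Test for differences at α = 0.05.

df_between = 2, df_within = 27. F = MS_between/MS_within = 765.0/100.0 = 7.65. F_crit ≈ 3.354. Reject H₀. At least one mean differs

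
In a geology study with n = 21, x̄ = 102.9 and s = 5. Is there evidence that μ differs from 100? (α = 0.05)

t = (x̄ - μ₀)/(s/√n) = (102.9 - 100)/(5/√21) = 2.658. df = 20, critical t = ±2.086. Reject H₀.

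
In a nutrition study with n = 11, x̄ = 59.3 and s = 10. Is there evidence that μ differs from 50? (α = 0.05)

t = (x̄ - μ₀)/(s/√n) = (59.3 - 50)/(10/√11) = 3.084. df = 10, critical t = ±2.228. Reject H₀.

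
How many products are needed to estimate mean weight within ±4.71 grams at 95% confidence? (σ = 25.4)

n = (z*σ/E)² = (1.96×25.4/4.71)² = 111.7 → n = 112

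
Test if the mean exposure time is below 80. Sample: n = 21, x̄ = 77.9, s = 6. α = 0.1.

t = (77.9 - 80)/(6/√21) = -1.604, df = 20. Critical t = -1.325. Reject H₀.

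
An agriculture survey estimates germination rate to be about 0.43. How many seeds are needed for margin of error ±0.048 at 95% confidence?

n = z²p(1-p)/E² = 1.96²×0.43×0.57/0.048² = 408.7 → n = 409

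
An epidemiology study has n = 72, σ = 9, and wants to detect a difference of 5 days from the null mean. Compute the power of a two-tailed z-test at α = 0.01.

SE = σ/√n = 9/√72 = 1.061. Non-centrality λ = d/SE = 5/1.061 = 4.714. Power ≈ Φ(λ - z_{α/2}) = Φ(4.714 - 2.576) = Φ(2.138) = 0.984.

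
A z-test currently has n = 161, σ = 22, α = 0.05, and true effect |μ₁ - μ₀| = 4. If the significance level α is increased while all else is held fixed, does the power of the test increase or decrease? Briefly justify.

Power increases: a larger α lowers the critical value, so more of the H₁ sampling distribution falls in the rejection region.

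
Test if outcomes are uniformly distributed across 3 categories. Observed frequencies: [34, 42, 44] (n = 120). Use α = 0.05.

Expected = 40 each. χ² = Σ(O-E)²/E = 1.4. df = 2, critical value = 5.991. Fail to reject H₀.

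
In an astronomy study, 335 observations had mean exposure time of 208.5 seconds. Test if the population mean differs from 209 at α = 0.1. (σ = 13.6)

z = (x̄ - μ₀)/(σ/√n) = (208.5 - 209)/(13.6/√335) = -0.673. Critical value: ±1.645. Since |-0.673| ≤ 1.645, Fail to reject H₀.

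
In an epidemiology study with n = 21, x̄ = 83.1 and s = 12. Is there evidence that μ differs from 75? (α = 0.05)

t = (x̄ - μ₀)/(s/√n) = (83.1 - 75)/(12/√21) = 3.093. df = 20, critical t = ±2.086. Reject H₀.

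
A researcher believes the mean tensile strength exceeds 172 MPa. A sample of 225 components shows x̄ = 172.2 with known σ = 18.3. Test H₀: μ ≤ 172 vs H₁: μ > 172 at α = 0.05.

z = 0.164. Critical value: 1.645. Fail to reject H₀.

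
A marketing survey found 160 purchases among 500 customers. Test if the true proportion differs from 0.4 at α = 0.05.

p̂ = 0.32, p₀ = 0.4. z = (p̂ - p₀)/√(p₀(1-p₀)/n) = -3.651. Critical: ±1.96. Reject H₀.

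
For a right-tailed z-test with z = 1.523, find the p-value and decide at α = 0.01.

p = P(Z > 1.523) = 1 - Φ(1.523) ≈ 0.0639. Since p ≥ 0.01, fail to reject H₀ (not significant) at α = 0.01.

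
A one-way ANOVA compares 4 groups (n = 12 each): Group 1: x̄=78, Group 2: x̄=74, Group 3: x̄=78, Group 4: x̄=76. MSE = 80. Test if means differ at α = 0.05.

Grand mean = 76.5. SS_between = 132.0, MS_between = 44.0. F = 0.55, F_crit ≈ 2.816. Fail to reject H₀.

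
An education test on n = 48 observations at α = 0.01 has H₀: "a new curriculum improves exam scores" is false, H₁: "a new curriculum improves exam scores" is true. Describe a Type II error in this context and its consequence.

Type II error: failing to reject H₀ when it is false — concluding that a new curriculum improves exam scores is not supported when in fact it is. Consequence: keeping the old curriculum when the new one would have helped students.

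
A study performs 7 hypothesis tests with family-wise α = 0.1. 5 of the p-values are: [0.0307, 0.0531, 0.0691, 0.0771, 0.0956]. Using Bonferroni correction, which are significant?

Bonferroni α = 0.1/7 = 0.01429. None of the given p-values are significant.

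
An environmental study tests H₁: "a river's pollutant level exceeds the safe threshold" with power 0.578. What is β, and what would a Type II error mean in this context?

β = 1 - power = 1 - 0.578 = 0.422. A Type II error is failing to reject H₀ when H₀ is false (false negative) — here, failing to conclude that a river's pollutant level exceeds the safe threshold when in fact it is true. Consequence: allowing unsafe pollution to continue.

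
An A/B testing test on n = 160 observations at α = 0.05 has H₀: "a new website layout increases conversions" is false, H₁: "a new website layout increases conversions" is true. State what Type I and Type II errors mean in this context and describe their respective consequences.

Type I (false positive): concluding that a new website layout increases conversions when it is not — rolling out a layout that doesn't actually help — wasted engineering effort. Type II (false negative): failing to conclude that a new website layout increases conversions when it is — discarding a layout that would have improved conversions — lost revenue. Which is costlier depends on domain priorities and is a judgement call rather than a statistical fact.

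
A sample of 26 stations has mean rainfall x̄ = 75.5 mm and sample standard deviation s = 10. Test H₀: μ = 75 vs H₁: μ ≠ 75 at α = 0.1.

t = (x̄ - μ₀)/(s/√n) = (75.5 - 75)/(10/√26) = 0.255. df = 25, critical t = ±1.708. Fail to reject H₀.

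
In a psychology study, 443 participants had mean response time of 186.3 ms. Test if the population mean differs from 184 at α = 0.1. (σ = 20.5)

z = (x̄ - μ₀)/(σ/√n) = (186.3 - 184)/(20.5/√443) = 2.361. Critical value: ±1.645. Since |2.361| > 1.645, Reject H₀.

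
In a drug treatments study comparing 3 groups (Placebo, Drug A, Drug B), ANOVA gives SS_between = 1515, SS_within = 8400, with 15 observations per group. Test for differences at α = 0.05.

df_between = 2, df_within = 42. F = MS_between/MS_within = 757.5/200.0 = 3.788. F_crit ≈ 3.22. Reject H₀. At least one mean differs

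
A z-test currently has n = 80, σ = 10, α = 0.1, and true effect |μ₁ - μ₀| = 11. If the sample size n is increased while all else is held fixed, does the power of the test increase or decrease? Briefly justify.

Power increases: a larger n shrinks the standard error σ/√n, moving the sampling distribution under H₁ further from the critical value.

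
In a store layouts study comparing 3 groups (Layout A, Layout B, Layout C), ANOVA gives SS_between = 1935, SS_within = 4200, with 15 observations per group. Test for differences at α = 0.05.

df_between = 2, df_within = 42. F = MS_between/MS_within = 967.5/100.0 = 9.675. F_crit ≈ 3.22. Reject H₀. At least one mean differs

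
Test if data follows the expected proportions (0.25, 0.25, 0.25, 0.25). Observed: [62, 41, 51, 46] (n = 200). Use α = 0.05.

Expected: [50.0, 50.0, 50.0, 50.0]. χ² = 4.84. df = 3, critical = 7.815. Fail to reject H₀.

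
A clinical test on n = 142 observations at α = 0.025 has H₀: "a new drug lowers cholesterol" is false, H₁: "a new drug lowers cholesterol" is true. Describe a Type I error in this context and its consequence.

Type I error: rejecting H₀ when it is true — concluding that a new drug lowers cholesterol when in fact it is not. Consequence: approving an ineffective drug — patients take a useless medication and may skip effective alternatives.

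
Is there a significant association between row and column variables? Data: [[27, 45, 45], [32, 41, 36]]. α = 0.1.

χ² = 1.328. df = 2, critical = 4.605. Fail to reject H₀. No evidence of dependence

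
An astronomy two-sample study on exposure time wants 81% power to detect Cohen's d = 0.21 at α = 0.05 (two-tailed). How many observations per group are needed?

z_{α/2} = 1.96, z_β = Φ⁻¹(0.81) = 0.878. For small effect (d = 0.21): n per group = 2(z_{α/2} + z_β)²/d² = 2(1.96 + 0.878)²/0.21² = 365.3 → 366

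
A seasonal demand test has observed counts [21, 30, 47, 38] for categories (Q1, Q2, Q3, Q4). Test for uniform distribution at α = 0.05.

Expected = 34 each. χ² = Σ(O-E)²/E = 10.882. df = 3, critical value = 7.815. Reject H₀.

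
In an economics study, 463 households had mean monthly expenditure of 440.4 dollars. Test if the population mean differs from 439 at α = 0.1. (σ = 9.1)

z = (x̄ - μ₀)/(σ/√n) = (440.4 - 439)/(9.1/√463) = 3.31. Critical value: ±1.645. Since |3.31| > 1.645, Reject H₀.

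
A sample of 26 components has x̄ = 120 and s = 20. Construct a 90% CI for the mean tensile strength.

CI = x̄ ± t*(s/√n) = 120 ± 1.708(20/√26) = (113.3, 126.7)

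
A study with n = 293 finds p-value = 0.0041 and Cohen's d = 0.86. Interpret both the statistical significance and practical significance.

Statistically significant (p = 0.0041 < 0.05). Cohen's d = 0.86 indicates a large effect size. Both statistical and practical significance should be considered.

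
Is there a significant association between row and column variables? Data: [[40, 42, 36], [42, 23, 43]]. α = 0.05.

χ² = 5.792. df = 2, critical = 5.991. Fail to reject H₀. No evidence of dependence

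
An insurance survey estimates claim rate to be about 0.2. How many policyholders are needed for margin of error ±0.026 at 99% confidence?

n = z²p(1-p)/E² = 2.576²×0.2×0.8/0.026² = 1570.6 → n = 1571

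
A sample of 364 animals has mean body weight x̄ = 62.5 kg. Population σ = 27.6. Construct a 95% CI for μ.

CI = x̄ ± z*(σ/√n) = 62.5 ± 1.96(27.6/√364) = 62.5 ± 2.84 = (59.66, 65.34)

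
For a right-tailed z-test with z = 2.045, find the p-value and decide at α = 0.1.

p = P(Z > 2.045) = 1 - Φ(2.045) ≈ 0.0204. Since p < 0.1, reject H₀ (significant) at α = 0.1.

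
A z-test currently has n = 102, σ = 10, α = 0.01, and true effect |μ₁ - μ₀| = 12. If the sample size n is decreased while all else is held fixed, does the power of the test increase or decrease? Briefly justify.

Power decreases: a smaller n inflates the standard error σ/√n, pulling the sampling distribution under H₁ back toward the critical value.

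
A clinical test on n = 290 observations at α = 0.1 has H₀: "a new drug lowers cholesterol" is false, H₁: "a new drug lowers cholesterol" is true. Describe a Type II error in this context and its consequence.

Type II error: failing to reject H₀ when it is false — concluding that a new drug lowers cholesterol is not supported when in fact it is. Consequence: shelving an effective drug — patients miss out on a treatment that would have helped.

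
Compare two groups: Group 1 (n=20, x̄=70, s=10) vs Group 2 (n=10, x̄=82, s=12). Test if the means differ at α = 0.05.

Pooled sp = 10.68. t = -2.9, df = 28. Critical t = ±2.048. Reject H₀.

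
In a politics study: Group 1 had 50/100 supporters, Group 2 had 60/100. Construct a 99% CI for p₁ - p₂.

p̂₁ = 0.5, p̂₂ = 0.6. Difference = -0.1. CI = (-0.28, 0.08)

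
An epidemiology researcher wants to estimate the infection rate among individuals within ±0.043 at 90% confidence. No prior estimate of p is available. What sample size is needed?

Conservative approach: use p = 0.5 (maximizes p(1-p) = 0.25). n = z²(0.25)/E² = 1.645²×0.25/0.043² = 365.9 → n = 366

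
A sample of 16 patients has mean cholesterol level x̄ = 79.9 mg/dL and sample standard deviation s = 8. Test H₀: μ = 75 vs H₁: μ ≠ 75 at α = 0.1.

t = (x̄ - μ₀)/(s/√n) = (79.9 - 75)/(8/√16) = 2.45. df = 15, critical t = ±1.753. Reject H₀.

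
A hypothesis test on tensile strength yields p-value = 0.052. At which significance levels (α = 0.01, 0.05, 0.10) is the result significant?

p = 0.052. Significant at: α = 0.1.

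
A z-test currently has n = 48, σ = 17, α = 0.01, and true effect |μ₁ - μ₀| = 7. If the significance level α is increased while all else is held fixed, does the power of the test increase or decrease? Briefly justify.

Power increases: a larger α lowers the critical value, so more of the H₁ sampling distribution falls in the rejection region.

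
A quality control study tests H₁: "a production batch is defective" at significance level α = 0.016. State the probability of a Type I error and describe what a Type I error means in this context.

P(Type I error) = α = 0.016. A Type I error is rejecting H₀ when H₀ is actually true (false positive) — here, concluding that a production batch is defective when in fact this is not the case. Consequence: scrapping a good batch — wasted material and cost for no reason.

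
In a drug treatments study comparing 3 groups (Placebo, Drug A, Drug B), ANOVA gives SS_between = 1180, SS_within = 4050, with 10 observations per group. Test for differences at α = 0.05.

df_between = 2, df_within = 27. F = MS_between/MS_within = 590.0/150.0 = 3.933. F_crit ≈ 3.354. Reject H₀. At least one mean differs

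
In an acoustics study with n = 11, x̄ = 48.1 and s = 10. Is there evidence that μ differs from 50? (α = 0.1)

t = (x̄ - μ₀)/(s/√n) = (48.1 - 50)/(10/√11) = -0.63. df = 10, critical t = ±1.812. Fail to reject H₀.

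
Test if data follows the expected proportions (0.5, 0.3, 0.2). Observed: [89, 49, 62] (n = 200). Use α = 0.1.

Expected: [100.0, 60.0, 40.0]. χ² = 15.327. df = 2, critical = 4.605. Reject H₀.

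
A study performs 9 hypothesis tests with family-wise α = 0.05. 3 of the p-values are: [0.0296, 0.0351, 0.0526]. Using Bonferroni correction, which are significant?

Bonferroni α = 0.05/9 = 0.00556. None of the given p-values are significant.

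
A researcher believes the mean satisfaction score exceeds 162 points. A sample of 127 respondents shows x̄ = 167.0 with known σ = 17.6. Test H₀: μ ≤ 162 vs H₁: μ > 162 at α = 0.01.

z = 3.202. Critical value: 2.33. Reject H₀.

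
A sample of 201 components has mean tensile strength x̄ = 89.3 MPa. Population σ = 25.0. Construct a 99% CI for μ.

CI = x̄ ± z*(σ/√n) = 89.3 ± 2.576(25.0/√201) = 89.3 ± 4.54 = (84.76, 93.84)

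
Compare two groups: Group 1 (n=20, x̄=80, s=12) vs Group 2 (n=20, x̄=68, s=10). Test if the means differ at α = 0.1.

Pooled sp = 11.05. t = 3.436, df = 38. Critical t = ±1.686. Reject H₀.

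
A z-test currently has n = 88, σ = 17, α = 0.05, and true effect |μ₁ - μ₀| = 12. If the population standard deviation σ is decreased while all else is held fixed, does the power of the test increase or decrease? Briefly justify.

Power increases: a smaller σ shrinks the standard error σ/√n, moving the sampling distribution under H₁ further from the critical value.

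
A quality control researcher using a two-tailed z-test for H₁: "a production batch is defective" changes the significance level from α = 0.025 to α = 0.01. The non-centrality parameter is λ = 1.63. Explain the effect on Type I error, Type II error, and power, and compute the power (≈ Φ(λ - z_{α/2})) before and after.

Decreasing α from 0.025 to 0.01:
• Type I error rate decreases (α is the Type I rate by definition).
• Critical value moves from z_{α/2} = 2.241 to 2.576, so power = Φ(λ - z_{α/2}) goes from Φ(1.63 - 2.241) = 0.271 to Φ(1.63 - 2.576) = 0.172.
• Type II error rate β = 1 - power therefore increases (0.729 → 0.828).
Appropriate when false positives are costly — here, scrapping a good batch — wasted material and cost for no reason.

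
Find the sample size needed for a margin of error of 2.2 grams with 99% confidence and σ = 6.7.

n = (z*σ/E)² = (2.576×6.7/2.2)² = 61.5 → n = 62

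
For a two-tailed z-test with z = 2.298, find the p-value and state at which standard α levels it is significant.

p = 2·P(Z > |2.298|) = 2·(1 - Φ(2.298)) ≈ 0.0216. Significant at α = 0.1; Significant at α = 0.05.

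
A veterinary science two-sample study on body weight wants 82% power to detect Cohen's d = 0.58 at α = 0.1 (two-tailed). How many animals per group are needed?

z_{α/2} = 1.645, z_β = Φ⁻¹(0.82) = 0.915. For medium effect (d = 0.58): n per group = 2(z_{α/2} + z_β)²/d² = 2(1.645 + 0.915)²/0.58² = 39.0 → 39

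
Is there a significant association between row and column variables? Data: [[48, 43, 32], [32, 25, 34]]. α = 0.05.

χ² = 3.314. df = 2, critical = 5.991. Fail to reject H₀. No evidence of dependence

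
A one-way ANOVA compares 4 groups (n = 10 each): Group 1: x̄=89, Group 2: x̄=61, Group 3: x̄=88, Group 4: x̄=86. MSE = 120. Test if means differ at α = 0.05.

Grand mean = 81.0. SS_between = 5380.0, MS_between = 1793.33. F = 14.944, F_crit ≈ 2.866. Reject H₀.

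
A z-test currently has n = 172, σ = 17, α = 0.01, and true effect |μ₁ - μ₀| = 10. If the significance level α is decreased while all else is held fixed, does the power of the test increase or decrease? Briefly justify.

Power decreases: a smaller α raises the critical value, so less of the H₁ sampling distribution falls in the rejection region.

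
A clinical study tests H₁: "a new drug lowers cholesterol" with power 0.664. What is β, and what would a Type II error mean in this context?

β = 1 - power = 1 - 0.664 = 0.336. A Type II error is failing to reject H₀ when H₀ is false (false negative) — here, failing to conclude that a new drug lowers cholesterol when in fact it is true. Consequence: shelving an effective drug — patients miss out on a treatment that would have helped.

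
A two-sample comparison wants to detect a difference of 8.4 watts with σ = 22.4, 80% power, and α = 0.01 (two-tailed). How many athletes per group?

n per group = 2(z_α/2 + z_β)²σ²/d² = 2×(2.576 + 0.84)²×22.4²/8.4² = 166.0 → n = 166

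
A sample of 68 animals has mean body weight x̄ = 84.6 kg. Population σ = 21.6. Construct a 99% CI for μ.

CI = x̄ ± z*(σ/√n) = 84.6 ± 2.576(21.6/√68) = 84.6 ± 6.75 = (77.85, 91.35)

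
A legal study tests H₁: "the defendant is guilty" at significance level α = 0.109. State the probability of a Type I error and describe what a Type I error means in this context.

P(Type I error) = α = 0.109. A Type I error is rejecting H₀ when H₀ is actually true (false positive) — here, concluding that the defendant is guilty when in fact this is not the case. Consequence: convicting an innocent person.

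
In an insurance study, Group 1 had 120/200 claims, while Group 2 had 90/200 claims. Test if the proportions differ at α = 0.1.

p̂₁ = 0.6, p̂₂ = 0.45, pooled p̂ = 0.525. z = 3.004. Critical: ±1.645. Reject H₀.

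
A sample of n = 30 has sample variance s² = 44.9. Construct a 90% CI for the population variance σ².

df = 29. χ²_{0.05} = 42.557, χ²_{0.95} = 17.708. CI for σ² = ((n-1)s²/χ²_{α/2}, (n-1)s²/χ²_{1-α/2}) = (29·44.9/42.557, 29·44.9/17.708) = (30.6, 73.53)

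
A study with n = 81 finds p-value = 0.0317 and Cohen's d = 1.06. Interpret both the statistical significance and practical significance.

Statistically significant (p = 0.0317 < 0.05). Cohen's d = 1.06 indicates a large effect size. Both statistical and practical significance should be considered.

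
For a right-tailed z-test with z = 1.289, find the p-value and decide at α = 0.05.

p = P(Z > 1.289) = 1 - Φ(1.289) ≈ 0.0987. Since p ≥ 0.05, fail to reject H₀ (not significant) at α = 0.05.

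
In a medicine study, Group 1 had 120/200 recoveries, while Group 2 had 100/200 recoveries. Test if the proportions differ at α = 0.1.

p̂₁ = 0.6, p̂₂ = 0.5, pooled p̂ = 0.55. z = 2.01. Critical: ±1.645. Reject H₀.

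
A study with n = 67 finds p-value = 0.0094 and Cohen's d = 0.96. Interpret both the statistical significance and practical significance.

Statistically significant (p = 0.0094 < 0.05). Cohen's d = 0.96 indicates a large effect size. Both statistical and practical significance should be considered.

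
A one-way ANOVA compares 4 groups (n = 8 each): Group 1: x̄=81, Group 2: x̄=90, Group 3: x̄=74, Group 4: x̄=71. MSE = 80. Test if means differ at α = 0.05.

Grand mean = 79.0. SS_between = 1712.0, MS_between = 570.67. F = 7.133, F_crit ≈ 2.947. Reject H₀.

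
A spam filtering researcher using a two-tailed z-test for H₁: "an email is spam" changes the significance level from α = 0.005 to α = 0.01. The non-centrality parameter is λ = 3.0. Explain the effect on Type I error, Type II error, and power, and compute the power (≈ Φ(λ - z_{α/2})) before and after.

Increasing α from 0.005 to 0.01:
• Type I error rate increases (α is the Type I rate by definition).
• Critical value moves from z_{α/2} = 2.807 to 2.576, so power = Φ(λ - z_{α/2}) goes from Φ(3.0 - 2.807) = 0.577 to Φ(3.0 - 2.576) = 0.664.
• Type II error rate β = 1 - power therefore decreases (0.423 → 0.336).
Appropriate when false negatives are costly — here, a spam email lands in the inbox.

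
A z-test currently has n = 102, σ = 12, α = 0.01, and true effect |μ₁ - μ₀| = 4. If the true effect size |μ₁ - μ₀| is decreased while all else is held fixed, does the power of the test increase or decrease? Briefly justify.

Power decreases: a smaller true effect decreases the non-centrality λ = |μ₁ - μ₀|/(σ/√n).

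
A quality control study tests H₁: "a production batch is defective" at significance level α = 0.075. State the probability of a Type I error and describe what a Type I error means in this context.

P(Type I error) = α = 0.075. A Type I error is rejecting H₀ when H₀ is actually true (false positive) — here, concluding that a production batch is defective when in fact this is not the case. Consequence: scrapping a good batch — wasted material and cost for no reason.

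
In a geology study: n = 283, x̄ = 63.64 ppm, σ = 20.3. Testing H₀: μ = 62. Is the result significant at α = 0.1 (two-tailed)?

z = (63.64 - 62)/(20.3/√283) = 1.359. Since |z| ≤ 1.645, not significant at α = 0.1.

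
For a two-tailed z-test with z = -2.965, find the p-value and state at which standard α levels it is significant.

p = 2·P(Z > |-2.965|) = 2·(1 - Φ(2.965)) ≈ 0.003. Significant at α = 0.1; Significant at α = 0.05; Significant at α = 0.01.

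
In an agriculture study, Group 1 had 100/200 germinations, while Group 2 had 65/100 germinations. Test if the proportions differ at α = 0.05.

p̂₁ = 0.5, p̂₂ = 0.65, pooled p̂ = 0.55. z = -2.462. Critical: ±1.96. Reject H₀.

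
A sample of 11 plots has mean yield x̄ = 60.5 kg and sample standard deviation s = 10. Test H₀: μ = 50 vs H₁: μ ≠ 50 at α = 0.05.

t = (x̄ - μ₀)/(s/√n) = (60.5 - 50)/(10/√11) = 3.482. df = 10, critical t = ±2.228. Reject H₀.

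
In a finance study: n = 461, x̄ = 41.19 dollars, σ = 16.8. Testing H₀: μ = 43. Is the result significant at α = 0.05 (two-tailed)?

z = (41.19 - 43)/(16.8/√461) = -2.313. Since |z| > 1.96, significant at α = 0.05.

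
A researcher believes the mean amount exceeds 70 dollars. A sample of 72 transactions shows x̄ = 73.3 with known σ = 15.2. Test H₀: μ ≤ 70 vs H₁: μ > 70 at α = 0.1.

z = 1.842. Critical value: 1.28. Reject H₀.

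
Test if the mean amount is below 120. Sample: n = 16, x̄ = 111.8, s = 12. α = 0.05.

t = (111.8 - 120)/(12/√16) = -2.733, df = 15. Critical t = -1.753. Reject H₀.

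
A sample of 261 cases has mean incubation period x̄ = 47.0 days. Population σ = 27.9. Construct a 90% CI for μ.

CI = x̄ ± z*(σ/√n) = 47.0 ± 1.645(27.9/√261) = 47.0 ± 2.84 = (44.16, 49.84)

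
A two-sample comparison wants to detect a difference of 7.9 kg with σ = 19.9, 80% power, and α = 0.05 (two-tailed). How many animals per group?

n per group = 2(z_α/2 + z_β)²σ²/d² = 2×(1.96 + 0.84)²×19.9²/7.9² = 99.5 → n = 100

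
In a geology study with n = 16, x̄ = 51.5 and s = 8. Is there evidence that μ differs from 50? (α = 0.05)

t = (x̄ - μ₀)/(s/√n) = (51.5 - 50)/(8/√16) = 0.75. df = 15, critical t = ±2.131. Fail to reject H₀.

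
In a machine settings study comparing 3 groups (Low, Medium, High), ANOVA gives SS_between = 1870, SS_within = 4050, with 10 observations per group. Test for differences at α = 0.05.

df_between = 2, df_within = 27. F = MS_between/MS_within = 935.0/150.0 = 6.233. F_crit ≈ 3.354. Reject H₀. At least one mean differs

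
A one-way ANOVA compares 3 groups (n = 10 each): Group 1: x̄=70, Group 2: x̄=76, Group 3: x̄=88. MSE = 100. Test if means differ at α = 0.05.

Grand mean = 78.0. SS_between = 1680.0, MS_between = 840.0. F = 8.4, F_crit ≈ 3.354. Reject H₀.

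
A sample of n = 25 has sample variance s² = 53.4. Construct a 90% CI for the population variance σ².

df = 24. χ²_{0.05} = 36.415, χ²_{0.95} = 13.848. CI for σ² = ((n-1)s²/χ²_{α/2}, (n-1)s²/χ²_{1-α/2}) = (24·53.4/36.415, 24·53.4/13.848) = (35.19, 92.55)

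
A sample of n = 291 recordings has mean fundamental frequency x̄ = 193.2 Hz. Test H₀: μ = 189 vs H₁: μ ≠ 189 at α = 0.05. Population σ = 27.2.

z = (x̄ - μ₀)/(σ/√n) = (193.2 - 189)/(27.2/√291) = 2.634. Critical value: ±1.96. Since |2.634| > 1.96, Reject H₀.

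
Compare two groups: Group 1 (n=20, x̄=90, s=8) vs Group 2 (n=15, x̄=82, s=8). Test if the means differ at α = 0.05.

Pooled sp = 8.0. t = 2.928, df = 33. Critical t = ±2.035. Reject H₀.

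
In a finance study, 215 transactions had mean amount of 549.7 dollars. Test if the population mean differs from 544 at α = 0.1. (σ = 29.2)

z = (x̄ - μ₀)/(σ/√n) = (549.7 - 544)/(29.2/√215) = 2.862. Critical value: ±1.645. Since |2.862| > 1.645, Reject H₀.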